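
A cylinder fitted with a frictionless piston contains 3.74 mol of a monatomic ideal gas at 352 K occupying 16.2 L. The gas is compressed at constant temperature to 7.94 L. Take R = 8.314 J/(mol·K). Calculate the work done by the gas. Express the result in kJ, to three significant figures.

W ≈ -7.81 kJ

Isothermal: W = nRT ln(V₂/V₁).
W = (3.74)(8.314)(352) × ln(7.94/16.2)
  = 10945 × -0.7131
W_by_gas = -7805 J.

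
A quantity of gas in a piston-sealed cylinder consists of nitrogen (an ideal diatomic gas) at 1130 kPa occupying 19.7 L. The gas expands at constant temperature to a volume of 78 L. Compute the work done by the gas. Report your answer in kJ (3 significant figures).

Isothermal: W = nRT ln(V₂/V₁) = P₁V₁ ln(V₂/V₁).
P₁V₁ = (1130 kPa)(19.7 L) = 22261 J.
W = 22261 × ln(78/19.7) = 22261 × 1.376
W_by_gas = 30633 J.

W ≈ 30.6 kJ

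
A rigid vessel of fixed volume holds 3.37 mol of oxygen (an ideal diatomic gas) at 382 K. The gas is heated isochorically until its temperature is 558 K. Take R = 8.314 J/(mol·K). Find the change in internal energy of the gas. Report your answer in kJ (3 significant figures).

Constant volume ⇒ W = 0, so Q = ΔU = nCᵥΔT with Cᵥ = 5R/2 = 20.79 J/(mol·K).
ΔU = (3.37)(20.79)(558 − 382) = 12328 J.

ΔU ≈ 12.3 kJ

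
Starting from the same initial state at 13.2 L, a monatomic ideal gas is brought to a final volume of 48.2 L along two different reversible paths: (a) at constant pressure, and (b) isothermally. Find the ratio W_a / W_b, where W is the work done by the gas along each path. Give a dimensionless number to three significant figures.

Path (a) isobaric: W = P₁(V₂ − V₁) → W_a/(P₁V₁) = 2.652.
Path (b) isothermal: W = P₁V₁ ln(V₂/V₁) → W_b/(P₁V₁) = 1.295.
W_a / W_b = 2.652 / 1.295 = 2.047.

W_a / W_b ≈ 2.05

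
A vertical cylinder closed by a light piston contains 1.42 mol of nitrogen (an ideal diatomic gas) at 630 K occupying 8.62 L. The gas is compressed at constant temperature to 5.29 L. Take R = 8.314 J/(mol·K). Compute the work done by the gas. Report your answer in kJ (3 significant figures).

W ≈ -3.63 kJ

Isothermal: W = nRT ln(V₂/V₁).
W = (1.42)(8.314)(630) × ln(5.29/8.62)
  = 7438 × -0.4883
W_by_gas = -3632 J.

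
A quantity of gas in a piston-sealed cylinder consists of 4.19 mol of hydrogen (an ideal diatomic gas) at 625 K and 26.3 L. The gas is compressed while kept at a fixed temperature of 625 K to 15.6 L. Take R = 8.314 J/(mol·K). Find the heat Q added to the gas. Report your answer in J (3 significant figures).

Isothermal ⇒ ΔU = 0, so Q = W = nRT ln(V₂/V₁).
Q = (4.19)(8.314)(625) ln(15.6/26.3) = 21772 × -0.5223 = -11372 J.

Q ≈ -11400 J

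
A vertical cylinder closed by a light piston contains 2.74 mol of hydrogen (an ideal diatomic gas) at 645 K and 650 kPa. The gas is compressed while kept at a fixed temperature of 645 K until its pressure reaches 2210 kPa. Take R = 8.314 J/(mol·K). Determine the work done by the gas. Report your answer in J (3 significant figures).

Isothermal process: W = nRT ln(V₂/V₁) = nRT ln(P₁/P₂).
W = (2.74)(8.314)(645) × ln(650/2210)
  = 14693 × ln(0.2941) = 14693 × -1.224
W_by_gas = -17981 J.

W ≈ -18000 J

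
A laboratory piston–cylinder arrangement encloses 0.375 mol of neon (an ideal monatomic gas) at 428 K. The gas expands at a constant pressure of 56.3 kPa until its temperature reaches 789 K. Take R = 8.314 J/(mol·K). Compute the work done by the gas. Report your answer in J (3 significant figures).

Isobaric: W = P ΔV = nR ΔT.
W = (0.375)(8.314)(789 − 428) = 1126 J.

W ≈ 1130 J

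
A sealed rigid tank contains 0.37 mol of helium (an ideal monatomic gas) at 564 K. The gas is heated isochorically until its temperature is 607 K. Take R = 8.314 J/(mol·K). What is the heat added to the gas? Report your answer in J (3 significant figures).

Q ≈ 198 J

Constant volume ⇒ W = 0, so Q = ΔU = nCᵥΔT with Cᵥ = 3R/2 = 12.47 J/(mol·K).
ΔU = (0.37)(12.47)(607 − 564) = 198.4 J.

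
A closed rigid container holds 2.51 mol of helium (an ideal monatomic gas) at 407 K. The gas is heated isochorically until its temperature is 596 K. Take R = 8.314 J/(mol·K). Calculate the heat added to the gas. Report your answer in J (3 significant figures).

Constant volume ⇒ W = 0, so Q = ΔU = nCᵥΔT with Cᵥ = 3R/2 = 12.47 J/(mol·K).
ΔU = (2.51)(12.47)(596 − 407) = 5916 J.

Q ≈ 5920 J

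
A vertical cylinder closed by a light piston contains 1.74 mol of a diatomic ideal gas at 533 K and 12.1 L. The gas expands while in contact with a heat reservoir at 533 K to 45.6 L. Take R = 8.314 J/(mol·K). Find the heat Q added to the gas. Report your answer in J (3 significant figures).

Isothermal ⇒ ΔU = 0, so Q = W = nRT ln(V₂/V₁).
Q = (1.74)(8.314)(533) ln(45.6/12.1) = 7711 × 1.327 = 10230 J.

Q ≈ 10200 J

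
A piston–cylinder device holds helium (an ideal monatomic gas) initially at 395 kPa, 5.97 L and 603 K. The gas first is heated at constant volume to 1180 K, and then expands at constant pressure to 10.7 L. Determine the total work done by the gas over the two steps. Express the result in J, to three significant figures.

Step 1 (isochoric): W = 0 (constant volume).
After step 1: P = 773 kPa (V unchanged).
Step 2 (isobaric): W = PΔV = (773 kPa)(10.7 − 5.97 L) = 3656 J.
W_total = 0 + 3656 = 3656 J.

W_total ≈ 3660 J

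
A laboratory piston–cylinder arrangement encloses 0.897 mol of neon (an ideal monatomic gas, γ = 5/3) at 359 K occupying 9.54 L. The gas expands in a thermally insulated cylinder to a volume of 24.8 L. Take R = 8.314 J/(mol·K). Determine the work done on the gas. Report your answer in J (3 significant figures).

Adiabatic: TV^(γ−1) = const with γ = 5/3.
T₂ = T₁ (V₁/V₂)^(γ−1) = 359 × (9.54/24.8)^0.667 = 359 × 0.5289 = 189.9 K.
W_by = nCᵥ(T₁ − T₂) = (0.897)(12.47)(359 − 189.9) = 1892 J.
Work on gas = −W_by = -1892 J.

W ≈ -1890 J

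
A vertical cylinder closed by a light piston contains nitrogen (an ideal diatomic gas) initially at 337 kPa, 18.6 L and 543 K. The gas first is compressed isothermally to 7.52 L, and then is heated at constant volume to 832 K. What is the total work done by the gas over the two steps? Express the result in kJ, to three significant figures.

W_total ≈ -5.68 kJ

Step 1 (isothermal): W = P₁V₁ ln(V₂/V₁) = (6268) ln(7.52/18.6) = -5676 J.
Step 2 (isochoric): W = 0 (constant volume).
W_total = -5676 + 0 = -5676 J.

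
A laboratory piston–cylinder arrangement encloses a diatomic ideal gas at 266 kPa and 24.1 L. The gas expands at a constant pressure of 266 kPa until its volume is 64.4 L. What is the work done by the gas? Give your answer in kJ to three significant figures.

Isobaric: W = P ΔV.
W = (266 kPa)(64.4 − 24.1 L) = (266)(40.3) = 10720 J.

W ≈ 10.7 kJ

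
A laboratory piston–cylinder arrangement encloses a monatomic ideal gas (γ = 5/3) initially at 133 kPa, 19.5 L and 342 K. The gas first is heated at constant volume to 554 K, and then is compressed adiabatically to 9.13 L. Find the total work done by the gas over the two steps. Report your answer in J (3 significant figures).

Step 1 (isochoric): W = 0 (constant volume).
After step 1: P = 215.4 kPa (V unchanged).
Step 2 (adiabatic): W = (P₁V₁ − P₂V₂)/(γ−1) = (4201 − 6968)/0.667 = -4150 J.
W_total = 0 − 4150 = -4150 J.

W_total ≈ -4150 J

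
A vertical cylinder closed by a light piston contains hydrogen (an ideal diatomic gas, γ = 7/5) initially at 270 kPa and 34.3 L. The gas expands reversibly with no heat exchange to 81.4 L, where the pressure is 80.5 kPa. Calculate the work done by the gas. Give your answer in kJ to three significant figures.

Adiabatic: W = (P₁V₁ − P₂V₂)/(γ − 1) with γ = 7/5.
P₁V₁ = 9261 J, P₂V₂ = 6553 J.
W = (9261 − 6553) / 0.4 = 6771 J.

W ≈ 6.77 kJ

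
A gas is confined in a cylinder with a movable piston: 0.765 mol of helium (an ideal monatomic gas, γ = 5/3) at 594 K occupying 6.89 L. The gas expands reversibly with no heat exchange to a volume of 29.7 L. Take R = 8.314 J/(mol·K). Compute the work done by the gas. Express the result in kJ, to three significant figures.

Adiabatic: TV^(γ−1) = const with γ = 5/3.
T₂ = T₁ (V₁/V₂)^(γ−1) = 594 × (6.89/29.7)^0.667 = 594 × 0.3776 = 224.3 K.
W_by = nCᵥ(T₁ − T₂) = (0.765)(12.47)(594 − 224.3) = 3527 J.

W ≈ 3.53 kJ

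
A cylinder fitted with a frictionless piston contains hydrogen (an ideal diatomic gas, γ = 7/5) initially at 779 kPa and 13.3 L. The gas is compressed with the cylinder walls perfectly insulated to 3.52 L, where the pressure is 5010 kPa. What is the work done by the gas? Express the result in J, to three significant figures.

W ≈ -18200 J

Adiabatic: W = (P₁V₁ − P₂V₂)/(γ − 1) with γ = 7/5.
P₁V₁ = 10361 J, P₂V₂ = 17635 J.
W = (10361 − 17635) / 0.4 = -18186 J.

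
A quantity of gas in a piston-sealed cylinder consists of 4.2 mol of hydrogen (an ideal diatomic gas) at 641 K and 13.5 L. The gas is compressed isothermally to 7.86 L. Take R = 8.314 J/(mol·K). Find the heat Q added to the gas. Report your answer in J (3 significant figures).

Isothermal ⇒ ΔU = 0, so Q = W = nRT ln(V₂/V₁).
Q = (4.2)(8.314)(641) ln(7.86/13.5) = 22383 × -0.5409 = -12107 J.

Q ≈ -12100 J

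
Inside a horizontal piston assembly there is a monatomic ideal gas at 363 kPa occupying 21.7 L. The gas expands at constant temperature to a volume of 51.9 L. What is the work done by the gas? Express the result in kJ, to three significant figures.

W ≈ 6.87 kJ

Isothermal: W = nRT ln(V₂/V₁) = P₁V₁ ln(V₂/V₁).
P₁V₁ = (363 kPa)(21.7 L) = 7877 J.
W = 7877 × ln(51.9/21.7) = 7877 × 0.872
W_by_gas = 6869 J.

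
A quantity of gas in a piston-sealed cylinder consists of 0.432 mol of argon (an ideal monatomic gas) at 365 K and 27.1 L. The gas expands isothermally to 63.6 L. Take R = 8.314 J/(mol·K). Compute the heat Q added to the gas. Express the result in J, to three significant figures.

Q ≈ 1120 J

Isothermal ⇒ ΔU = 0, so Q = W = nRT ln(V₂/V₁).
Q = (0.432)(8.314)(365) ln(63.6/27.1) = 1311 × 0.8531 = 1118 J.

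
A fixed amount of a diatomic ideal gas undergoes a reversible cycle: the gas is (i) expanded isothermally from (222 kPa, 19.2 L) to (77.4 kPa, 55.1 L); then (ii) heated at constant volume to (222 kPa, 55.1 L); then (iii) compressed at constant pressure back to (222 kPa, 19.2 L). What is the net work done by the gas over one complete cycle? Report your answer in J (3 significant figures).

Leg (i): W = PᵢVᵢ ln(V_f/Vᵢ) = (4262) ln(55.1/19.2) = 4494 J.
Leg (ii): W = 0.
Leg (iii): W = PΔV = (222)(19.2 − 55.1) = -7970 J.
W_net = 4494 − 7970 = -3476 J.

W_net ≈ -3480 J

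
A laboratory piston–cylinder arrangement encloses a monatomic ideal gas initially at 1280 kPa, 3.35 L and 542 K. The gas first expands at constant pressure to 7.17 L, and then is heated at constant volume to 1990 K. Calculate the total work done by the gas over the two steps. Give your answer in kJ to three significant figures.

W_total ≈ 4.89 kJ

Step 1 (isobaric): W = PΔV = (1280 kPa)(7.17 − 3.35 L) = 4890 J.
Step 2 (isochoric): W = 0 (constant volume).
W_total = 4890 + 0 = 4890 J.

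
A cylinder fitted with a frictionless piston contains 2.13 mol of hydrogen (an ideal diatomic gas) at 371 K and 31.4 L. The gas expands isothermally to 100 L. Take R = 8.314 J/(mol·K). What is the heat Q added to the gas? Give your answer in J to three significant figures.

Isothermal ⇒ ΔU = 0, so Q = W = nRT ln(V₂/V₁).
Q = (2.13)(8.314)(371) ln(100/31.4) = 6570 × 1.158 = 7610 J.

Q ≈ 7610 J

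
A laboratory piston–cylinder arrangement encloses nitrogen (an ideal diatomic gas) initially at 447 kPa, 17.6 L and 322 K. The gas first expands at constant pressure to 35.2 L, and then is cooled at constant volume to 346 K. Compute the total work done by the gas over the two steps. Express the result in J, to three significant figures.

W_total ≈ 7870 J

Step 1 (isobaric): W = PΔV = (447 kPa)(35.2 − 17.6 L) = 7867 J.
Step 2 (isochoric): W = 0 (constant volume).
W_total = 7867 + 0 = 7867 J.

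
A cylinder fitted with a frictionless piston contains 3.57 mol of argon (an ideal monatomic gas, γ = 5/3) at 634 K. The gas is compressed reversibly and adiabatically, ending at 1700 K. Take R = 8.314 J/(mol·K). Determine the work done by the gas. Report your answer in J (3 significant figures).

W ≈ -47500 J

Adiabatic ⇒ Q = 0, so W_by = −ΔU = nCᵥ(T₁ − T₂).
Cᵥ = 3R/2 = 12.47 J/(mol·K).
W = (3.57)(12.47)(634 − 1700) = -47460 J.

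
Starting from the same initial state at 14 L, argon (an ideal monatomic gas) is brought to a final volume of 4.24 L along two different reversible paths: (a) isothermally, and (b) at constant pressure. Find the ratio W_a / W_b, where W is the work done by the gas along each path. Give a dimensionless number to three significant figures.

W_a / W_b ≈ 1.71

Path (a) isothermal: W = P₁V₁ ln(V₂/V₁) → W_a/(P₁V₁) = -1.194.
Path (b) isobaric: W = P₁(V₂ − V₁) → W_b/(P₁V₁) = -0.6971.
W_a / W_b = -1.194 / -0.6971 = 1.713.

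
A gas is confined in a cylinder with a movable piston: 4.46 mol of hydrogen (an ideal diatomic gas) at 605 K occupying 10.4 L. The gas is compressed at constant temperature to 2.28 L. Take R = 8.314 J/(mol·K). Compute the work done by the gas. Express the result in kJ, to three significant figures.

W ≈ -34.0 kJ

Isothermal: W = nRT ln(V₂/V₁).
W = (4.46)(8.314)(605) × ln(2.28/10.4)
  = 22434 × -1.518
W_by_gas = -34046 J.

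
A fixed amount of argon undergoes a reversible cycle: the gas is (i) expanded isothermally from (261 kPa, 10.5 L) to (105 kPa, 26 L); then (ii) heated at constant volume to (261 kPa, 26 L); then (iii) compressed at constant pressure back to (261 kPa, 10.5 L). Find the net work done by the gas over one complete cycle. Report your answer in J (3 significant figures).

W_net ≈ -1560 J

Leg (i): W = PᵢVᵢ ln(V_f/Vᵢ) = (2740) ln(26/10.5) = 2485 J.
Leg (ii): W = 0.
Leg (iii): W = PΔV = (261)(10.5 − 26) = -4046 J.
W_net = 2485 − 4046 = -1561 J.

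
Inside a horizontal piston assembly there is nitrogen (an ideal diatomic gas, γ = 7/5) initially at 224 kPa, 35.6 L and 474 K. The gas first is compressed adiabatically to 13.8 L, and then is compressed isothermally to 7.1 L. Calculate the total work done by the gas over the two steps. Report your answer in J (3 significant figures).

Step 1 (adiabatic): W = (P₁V₁ − P₂V₂)/(γ−1) = (7974 − 11650)/0.4 = -9189 J.
After step 1: P = 844.2 kPa, V = 13.8 L, T = 692.5 K.
Step 2 (isothermal): W = P₁V₁ ln(V₂/V₁) = (11650) ln(7.1/13.8) = -7742 J.
W_total = -9189 − 7742 = -16931 J.

W_total ≈ -16900 J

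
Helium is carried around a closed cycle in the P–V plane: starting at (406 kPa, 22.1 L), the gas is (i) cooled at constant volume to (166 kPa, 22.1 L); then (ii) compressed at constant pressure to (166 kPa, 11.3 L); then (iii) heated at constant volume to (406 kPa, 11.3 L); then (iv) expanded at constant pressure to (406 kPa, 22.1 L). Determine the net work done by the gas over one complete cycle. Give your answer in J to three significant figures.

Constant-volume legs do no work.
W(ii) = (166)(11.3 − 22.1) = -1793 J; W(iv) = (406)(22.1 − 11.3) = 4385 J.
W_net = -1793 + 4385 = 2592 J (the clockwise enclosed area).

W_net ≈ 2590 J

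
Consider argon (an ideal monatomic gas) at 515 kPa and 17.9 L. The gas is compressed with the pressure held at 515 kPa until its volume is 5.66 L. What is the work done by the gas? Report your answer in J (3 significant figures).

Isobaric: W = P ΔV.
W = (515 kPa)(5.66 − 17.9 L) = (515)(-12.24) = -6304 J.

W ≈ -6300 J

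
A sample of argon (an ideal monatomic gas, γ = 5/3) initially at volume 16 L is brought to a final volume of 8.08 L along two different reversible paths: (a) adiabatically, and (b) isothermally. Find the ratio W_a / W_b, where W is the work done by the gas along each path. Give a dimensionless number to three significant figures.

W_a / W_b ≈ 1.27

Path (a) adiabatic: W = P₁V₁(1 − (V₁/V₂)^(γ−1))/(γ−1) → W_a/(P₁V₁) = -0.8654.
Path (b) isothermal: W = P₁V₁ ln(V₂/V₁) → W_b/(P₁V₁) = -0.6832.
W_a / W_b = -0.8654 / -0.6832 = 1.267.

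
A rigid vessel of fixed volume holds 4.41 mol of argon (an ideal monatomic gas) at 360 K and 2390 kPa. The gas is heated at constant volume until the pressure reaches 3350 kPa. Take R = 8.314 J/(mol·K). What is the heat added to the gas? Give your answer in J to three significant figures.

Q ≈ 7950 J

Constant volume ⇒ W = 0, so Q = ΔU = nCᵥΔT with Cᵥ = 3R/2 = 12.47 J/(mol·K).
At constant V, T₂/T₁ = P₂/P₁ ⇒ ΔT = T₁(P₂/P₁ − 1) = 360·(3350/2390 − 1) = 144.6 K.
ΔU = (4.41)(12.47)(144.6) = 7953 J.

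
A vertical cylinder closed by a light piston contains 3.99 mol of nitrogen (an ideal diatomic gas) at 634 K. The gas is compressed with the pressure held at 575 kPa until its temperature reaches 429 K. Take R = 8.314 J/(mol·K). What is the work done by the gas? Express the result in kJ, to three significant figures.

W ≈ -6.80 kJ

Isobaric: W = P ΔV = nR ΔT.
W = (3.99)(8.314)(429 − 634) = -6800 J.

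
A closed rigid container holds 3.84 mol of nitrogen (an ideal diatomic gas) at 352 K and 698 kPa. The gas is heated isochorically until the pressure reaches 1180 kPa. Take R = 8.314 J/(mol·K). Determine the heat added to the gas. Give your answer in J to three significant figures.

Q ≈ 19400 J

Constant volume ⇒ W = 0, so Q = ΔU = nCᵥΔT with Cᵥ = 5R/2 = 20.79 J/(mol·K).
At constant V, T₂/T₁ = P₂/P₁ ⇒ ΔT = T₁(P₂/P₁ − 1) = 352·(1180/698 − 1) = 243.1 K.
ΔU = (3.84)(20.79)(243.1) = 19401 J.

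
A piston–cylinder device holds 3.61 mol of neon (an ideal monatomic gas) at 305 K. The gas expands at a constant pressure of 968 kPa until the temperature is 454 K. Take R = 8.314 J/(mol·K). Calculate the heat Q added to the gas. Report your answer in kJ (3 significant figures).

Isobaric: W = nRΔT = (3.61)(8.314)(149) = 4472 J.
ΔU = nCᵥΔT with Cᵥ = 3R/2: ΔU = (3.61)(12.47)(149) = 6708 J.
Q = ΔU + W = 6708 + 4472 = 11180 J.

Q ≈ 11.2 kJ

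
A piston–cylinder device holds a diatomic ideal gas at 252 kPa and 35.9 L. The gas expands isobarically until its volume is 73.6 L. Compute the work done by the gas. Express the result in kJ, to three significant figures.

Isobaric: W = P ΔV.
W = (252 kPa)(73.6 − 35.9 L) = (252)(37.7) = 9500 J.

W ≈ 9.50 kJ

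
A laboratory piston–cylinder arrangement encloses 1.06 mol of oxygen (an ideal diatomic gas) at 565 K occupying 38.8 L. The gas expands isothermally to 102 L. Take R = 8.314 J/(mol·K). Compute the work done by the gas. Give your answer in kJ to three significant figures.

Isothermal: W = nRT ln(V₂/V₁).
W = (1.06)(8.314)(565) × ln(102/38.8)
  = 4979 × 0.9666
W_by_gas = 4813 J.

W ≈ 4.81 kJ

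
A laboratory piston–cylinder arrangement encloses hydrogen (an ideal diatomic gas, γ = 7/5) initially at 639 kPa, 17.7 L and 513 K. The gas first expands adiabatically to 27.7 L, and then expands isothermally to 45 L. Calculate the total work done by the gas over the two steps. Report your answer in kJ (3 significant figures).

W_total ≈ 9.23 kJ

Step 1 (adiabatic): W = (P₁V₁ − P₂V₂)/(γ−1) = (11310 − 9455)/0.4 = 4638 J.
After step 1: P = 341.3 kPa, V = 27.7 L, T = 428.9 K.
Step 2 (isothermal): W = P₁V₁ ln(V₂/V₁) = (9455) ln(45/27.7) = 4588 J.
W_total = 4638 + 4588 = 9226 J.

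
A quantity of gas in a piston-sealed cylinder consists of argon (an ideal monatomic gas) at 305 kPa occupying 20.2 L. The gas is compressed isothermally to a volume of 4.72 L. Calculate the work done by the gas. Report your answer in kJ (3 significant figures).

Isothermal: W = nRT ln(V₂/V₁) = P₁V₁ ln(V₂/V₁).
P₁V₁ = (305 kPa)(20.2 L) = 6161 J.
W = 6161 × ln(4.72/20.2) = 6161 × -1.454
W_by_gas = -8957 J.

W ≈ -8.96 kJ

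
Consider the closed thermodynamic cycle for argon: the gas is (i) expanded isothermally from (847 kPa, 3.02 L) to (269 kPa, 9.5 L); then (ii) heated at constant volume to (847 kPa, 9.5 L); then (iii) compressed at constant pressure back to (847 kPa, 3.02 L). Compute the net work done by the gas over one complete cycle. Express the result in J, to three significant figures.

W_net ≈ -2560 J

Leg (i): W = PᵢVᵢ ln(V_f/Vᵢ) = (2558) ln(9.5/3.02) = 2931 J.
Leg (ii): W = 0.
Leg (iii): W = PΔV = (847)(3.02 − 9.5) = -5489 J.
W_net = 2931 − 5489 = -2557 J.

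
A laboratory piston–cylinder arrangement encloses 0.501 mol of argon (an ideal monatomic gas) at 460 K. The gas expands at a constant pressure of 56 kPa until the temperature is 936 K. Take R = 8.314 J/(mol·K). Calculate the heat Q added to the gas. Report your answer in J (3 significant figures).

Q ≈ 4960 J

Isobaric: W = nRΔT = (0.501)(8.314)(476) = 1983 J.
ΔU = nCᵥΔT with Cᵥ = 3R/2: ΔU = (0.501)(12.47)(476) = 2974 J.
Q = ΔU + W = 2974 + 1983 = 4957 J.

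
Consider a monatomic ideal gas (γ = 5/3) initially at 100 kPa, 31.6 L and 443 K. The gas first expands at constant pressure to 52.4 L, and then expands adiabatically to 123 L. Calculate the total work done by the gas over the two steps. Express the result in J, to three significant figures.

W_total ≈ 5490 J

Step 1 (isobaric): W = PΔV = (100 kPa)(52.4 − 31.6 L) = 2080 J.
After step 1: P = 100 kPa, V = 52.4 L, T = 734.6 K.
Step 2 (adiabatic): W = (P₁V₁ − P₂V₂)/(γ−1) = (5240 − 2967)/0.667 = 3410 J.
W_total = 2080 + 3410 = 5490 J.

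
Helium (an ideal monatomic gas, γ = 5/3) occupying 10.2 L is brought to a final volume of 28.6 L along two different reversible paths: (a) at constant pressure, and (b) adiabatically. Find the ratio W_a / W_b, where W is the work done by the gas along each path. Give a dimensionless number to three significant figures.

Path (a) isobaric: W = P₁(V₂ − V₁) → W_a/(P₁V₁) = 1.804.
Path (b) adiabatic: W = P₁V₁(1 − (V₁/V₂)^(γ−1))/(γ−1) → W_b/(P₁V₁) = 0.7456.
W_a / W_b = 1.804 / 0.7456 = 2.419.

W_a / W_b ≈ 2.42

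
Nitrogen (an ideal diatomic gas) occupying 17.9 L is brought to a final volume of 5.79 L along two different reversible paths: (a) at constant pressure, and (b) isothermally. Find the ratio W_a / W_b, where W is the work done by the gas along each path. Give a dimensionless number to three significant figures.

Path (a) isobaric: W = P₁(V₂ − V₁) → W_a/(P₁V₁) = -0.6765.
Path (b) isothermal: W = P₁V₁ ln(V₂/V₁) → W_b/(P₁V₁) = -1.129.
W_a / W_b = -0.6765 / -1.129 = 0.5994.

W_a / W_b ≈ 0.599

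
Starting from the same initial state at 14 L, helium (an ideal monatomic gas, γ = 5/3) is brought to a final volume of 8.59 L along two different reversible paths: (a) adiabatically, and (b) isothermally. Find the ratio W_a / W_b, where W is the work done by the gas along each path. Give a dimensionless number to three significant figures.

W_a / W_b ≈ 1.18

Path (a) adiabatic: W = P₁V₁(1 − (V₁/V₂)^(γ−1))/(γ−1) → W_a/(P₁V₁) = -0.5774.
Path (b) isothermal: W = P₁V₁ ln(V₂/V₁) → W_b/(P₁V₁) = -0.4885.
W_a / W_b = -0.5774 / -0.4885 = 1.182.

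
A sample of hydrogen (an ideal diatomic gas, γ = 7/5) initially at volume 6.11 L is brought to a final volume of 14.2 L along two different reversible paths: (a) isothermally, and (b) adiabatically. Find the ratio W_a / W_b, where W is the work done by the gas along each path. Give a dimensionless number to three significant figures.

W_a / W_b ≈ 1.18

Path (a) isothermal: W = P₁V₁ ln(V₂/V₁) → W_a/(P₁V₁) = 0.8433.
Path (b) adiabatic: W = P₁V₁(1 − (V₁/V₂)^(γ−1))/(γ−1) → W_b/(P₁V₁) = 0.7158.
W_a / W_b = 0.8433 / 0.7158 = 1.178.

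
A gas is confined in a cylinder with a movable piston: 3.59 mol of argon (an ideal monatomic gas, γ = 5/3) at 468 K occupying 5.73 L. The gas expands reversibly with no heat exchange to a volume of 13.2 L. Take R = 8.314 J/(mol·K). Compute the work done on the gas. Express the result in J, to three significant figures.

Adiabatic: TV^(γ−1) = const with γ = 5/3.
T₂ = T₁ (V₁/V₂)^(γ−1) = 468 × (5.73/13.2)^0.667 = 468 × 0.5733 = 268.3 K.
W_by = nCᵥ(T₁ − T₂) = (3.59)(12.47)(468 − 268.3) = 8940 J.
Work on gas = −W_by = -8940 J.

W ≈ -8940 J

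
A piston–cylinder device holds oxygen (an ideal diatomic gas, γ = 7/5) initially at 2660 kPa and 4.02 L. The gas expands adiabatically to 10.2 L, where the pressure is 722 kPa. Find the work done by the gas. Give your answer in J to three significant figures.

W ≈ 8320 J

Adiabatic: W = (P₁V₁ − P₂V₂)/(γ − 1) with γ = 7/5.
P₁V₁ = 10693 J, P₂V₂ = 7364 J.
W = (10693 − 7364) / 0.4 = 8322 J.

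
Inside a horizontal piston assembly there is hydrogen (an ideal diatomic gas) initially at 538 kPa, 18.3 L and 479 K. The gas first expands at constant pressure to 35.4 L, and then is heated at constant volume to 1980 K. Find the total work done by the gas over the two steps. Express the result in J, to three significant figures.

W_total ≈ 9200 J

Step 1 (isobaric): W = PΔV = (538 kPa)(35.4 − 18.3 L) = 9200 J.
Step 2 (isochoric): W = 0 (constant volume).
W_total = 9200 + 0 = 9200 J.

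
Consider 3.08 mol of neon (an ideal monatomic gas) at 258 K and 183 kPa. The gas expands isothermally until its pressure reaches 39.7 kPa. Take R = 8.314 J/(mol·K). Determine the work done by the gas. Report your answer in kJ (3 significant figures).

Isothermal process: W = nRT ln(V₂/V₁) = nRT ln(P₁/P₂).
W = (3.08)(8.314)(258) × ln(183/39.7)
  = 6607 × ln(4.61) = 6607 × 1.528
W_by_gas = 10096 J.

W ≈ 10.1 kJ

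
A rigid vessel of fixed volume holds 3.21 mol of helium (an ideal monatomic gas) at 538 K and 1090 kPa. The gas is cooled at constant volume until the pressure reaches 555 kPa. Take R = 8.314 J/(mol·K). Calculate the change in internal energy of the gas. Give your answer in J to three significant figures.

Constant volume ⇒ W = 0, so Q = ΔU = nCᵥΔT with Cᵥ = 3R/2 = 12.47 J/(mol·K).
At constant V, T₂/T₁ = P₂/P₁ ⇒ ΔT = T₁(P₂/P₁ − 1) = 538·(555/1090 − 1) = -264.1 K.
ΔU = (3.21)(12.47)(-264.1) = -10571 J.

ΔU ≈ -10600 J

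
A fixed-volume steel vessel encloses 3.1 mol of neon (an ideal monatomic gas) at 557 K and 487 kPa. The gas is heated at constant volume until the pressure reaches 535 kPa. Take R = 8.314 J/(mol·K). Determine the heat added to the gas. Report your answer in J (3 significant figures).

Q ≈ 2120 J

Constant volume ⇒ W = 0, so Q = ΔU = nCᵥΔT with Cᵥ = 3R/2 = 12.47 J/(mol·K).
At constant V, T₂/T₁ = P₂/P₁ ⇒ ΔT = T₁(P₂/P₁ − 1) = 557·(535/487 − 1) = 54.9 K.
ΔU = (3.1)(12.47)(54.9) = 2122 J.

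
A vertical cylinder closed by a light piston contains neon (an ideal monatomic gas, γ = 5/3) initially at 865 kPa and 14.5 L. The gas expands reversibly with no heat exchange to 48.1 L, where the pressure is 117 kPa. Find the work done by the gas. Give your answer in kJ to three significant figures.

W ≈ 10.4 kJ

Adiabatic: W = (P₁V₁ − P₂V₂)/(γ − 1) with γ = 5/3.
P₁V₁ = 12542 J, P₂V₂ = 5628 J.
W = (12542 − 5628) / 0.6667 = 10372 J.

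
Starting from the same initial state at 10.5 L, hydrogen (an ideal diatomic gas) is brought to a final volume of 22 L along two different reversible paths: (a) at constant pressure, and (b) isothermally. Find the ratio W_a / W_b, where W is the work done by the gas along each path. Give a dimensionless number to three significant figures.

W_a / W_b ≈ 1.48

Path (a) isobaric: W = P₁(V₂ − V₁) → W_a/(P₁V₁) = 1.095.
Path (b) isothermal: W = P₁V₁ ln(V₂/V₁) → W_b/(P₁V₁) = 0.7397.
W_a / W_b = 1.095 / 0.7397 = 1.481.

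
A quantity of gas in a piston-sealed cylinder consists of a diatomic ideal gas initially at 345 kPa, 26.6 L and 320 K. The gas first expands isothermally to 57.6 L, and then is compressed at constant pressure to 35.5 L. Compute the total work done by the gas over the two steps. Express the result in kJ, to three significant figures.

W_total ≈ 3.57 kJ

Step 1 (isothermal): W = P₁V₁ ln(V₂/V₁) = (9177) ln(57.6/26.6) = 7090 J.
After step 1: P = 159.3 kPa, V = 57.6 L, T = 320 K.
Step 2 (isobaric): W = PΔV = (159.3 kPa)(35.5 − 57.6 L) = -3521 J.
W_total = 7090 − 3521 = 3569 J.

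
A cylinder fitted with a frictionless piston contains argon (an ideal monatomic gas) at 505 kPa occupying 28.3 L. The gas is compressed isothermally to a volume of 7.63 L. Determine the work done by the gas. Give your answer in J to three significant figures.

W ≈ -18700 J

Isothermal: W = nRT ln(V₂/V₁) = P₁V₁ ln(V₂/V₁).
P₁V₁ = (505 kPa)(28.3 L) = 14292 J.
W = 14292 × ln(7.63/28.3) = 14292 × -1.311
W_by_gas = -18733 J.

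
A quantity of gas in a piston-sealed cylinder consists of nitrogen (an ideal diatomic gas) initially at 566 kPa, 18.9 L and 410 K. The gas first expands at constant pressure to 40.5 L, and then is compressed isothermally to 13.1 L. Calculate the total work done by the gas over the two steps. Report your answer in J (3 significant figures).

W_total ≈ -13600 J

Step 1 (isobaric): W = PΔV = (566 kPa)(40.5 − 18.9 L) = 12226 J.
After step 1: P = 566 kPa, V = 40.5 L, T = 878.6 K.
Step 2 (isothermal): W = P₁V₁ ln(V₂/V₁) = (22923) ln(13.1/40.5) = -25873 J.
W_total = 12226 − 25873 = -13647 J.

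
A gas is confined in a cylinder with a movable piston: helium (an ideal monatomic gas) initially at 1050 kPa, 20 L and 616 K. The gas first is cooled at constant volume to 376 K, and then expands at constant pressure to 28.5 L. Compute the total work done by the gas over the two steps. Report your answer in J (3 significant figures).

Step 1 (isochoric): W = 0 (constant volume).
After step 1: P = 640.9 kPa (V unchanged).
Step 2 (isobaric): W = PΔV = (640.9 kPa)(28.5 − 20 L) = 5448 J.
W_total = 0 + 5448 = 5448 J.

W_total ≈ 5450 J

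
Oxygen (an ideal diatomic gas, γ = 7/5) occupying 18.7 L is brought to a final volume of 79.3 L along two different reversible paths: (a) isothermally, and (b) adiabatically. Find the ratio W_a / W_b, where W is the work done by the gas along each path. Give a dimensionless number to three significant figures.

Path (a) isothermal: W = P₁V₁ ln(V₂/V₁) → W_a/(P₁V₁) = 1.445.
Path (b) adiabatic: W = P₁V₁(1 − (V₁/V₂)^(γ−1))/(γ−1) → W_b/(P₁V₁) = 1.097.
W_a / W_b = 1.445 / 1.097 = 1.317.

W_a / W_b ≈ 1.32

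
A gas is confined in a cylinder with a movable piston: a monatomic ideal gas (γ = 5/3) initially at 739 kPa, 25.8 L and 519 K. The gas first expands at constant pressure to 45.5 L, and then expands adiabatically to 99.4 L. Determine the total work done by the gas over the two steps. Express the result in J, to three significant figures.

Step 1 (isobaric): W = PΔV = (739 kPa)(45.5 − 25.8 L) = 14558 J.
After step 1: P = 739 kPa, V = 45.5 L, T = 915.3 K.
Step 2 (adiabatic): W = (P₁V₁ − P₂V₂)/(γ−1) = (33624 − 19971)/0.667 = 20480 J.
W_total = 14558 + 20480 = 35038 J.

W_total ≈ 35000 J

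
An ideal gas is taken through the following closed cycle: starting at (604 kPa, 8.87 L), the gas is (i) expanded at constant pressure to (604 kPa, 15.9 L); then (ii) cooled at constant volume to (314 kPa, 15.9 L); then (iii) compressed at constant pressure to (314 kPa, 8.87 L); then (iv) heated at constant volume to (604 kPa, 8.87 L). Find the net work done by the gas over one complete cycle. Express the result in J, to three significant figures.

W_net ≈ 2040 J

Constant-volume legs do no work.
W(i) = (604)(15.9 − 8.87) = 4246 J; W(iii) = (314)(8.87 − 15.9) = -2207 J.
W_net = 4246 − 2207 = 2039 J (the clockwise enclosed area).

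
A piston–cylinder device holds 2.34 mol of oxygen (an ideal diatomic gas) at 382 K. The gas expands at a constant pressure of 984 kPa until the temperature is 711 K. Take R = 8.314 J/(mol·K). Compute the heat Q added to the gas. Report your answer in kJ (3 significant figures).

Q ≈ 22.4 kJ

Isobaric: W = nRΔT = (2.34)(8.314)(329) = 6401 J.
ΔU = nCᵥΔT with Cᵥ = 5R/2: ΔU = (2.34)(20.79)(329) = 16002 J.
Q = ΔU + W = 16002 + 6401 = 22402 J.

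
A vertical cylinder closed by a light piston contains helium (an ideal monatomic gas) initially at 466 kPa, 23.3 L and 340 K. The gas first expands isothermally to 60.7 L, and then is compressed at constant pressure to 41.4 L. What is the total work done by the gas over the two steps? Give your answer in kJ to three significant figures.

W_total ≈ 6.94 kJ

Step 1 (isothermal): W = P₁V₁ ln(V₂/V₁) = (10858) ln(60.7/23.3) = 10396 J.
After step 1: P = 178.9 kPa, V = 60.7 L, T = 340 K.
Step 2 (isobaric): W = PΔV = (178.9 kPa)(41.4 − 60.7 L) = -3452 J.
W_total = 10396 − 3452 = 6944 J.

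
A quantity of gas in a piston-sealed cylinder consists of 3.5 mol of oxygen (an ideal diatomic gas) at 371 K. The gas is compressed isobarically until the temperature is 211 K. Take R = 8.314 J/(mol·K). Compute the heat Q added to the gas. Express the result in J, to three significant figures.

Isobaric: W = nRΔT = (3.5)(8.314)(-160) = -4656 J.
ΔU = nCᵥΔT with Cᵥ = 5R/2: ΔU = (3.5)(20.79)(-160) = -11640 J.
Q = ΔU + W = -11640 − 4656 = -16295 J.

Q ≈ -16300 J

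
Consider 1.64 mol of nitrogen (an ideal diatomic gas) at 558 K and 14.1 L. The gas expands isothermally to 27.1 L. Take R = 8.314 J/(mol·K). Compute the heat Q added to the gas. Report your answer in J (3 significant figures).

Isothermal ⇒ ΔU = 0, so Q = W = nRT ln(V₂/V₁).
Q = (1.64)(8.314)(558) ln(27.1/14.1) = 7608 × 0.6534 = 4971 J.

Q ≈ 4970 J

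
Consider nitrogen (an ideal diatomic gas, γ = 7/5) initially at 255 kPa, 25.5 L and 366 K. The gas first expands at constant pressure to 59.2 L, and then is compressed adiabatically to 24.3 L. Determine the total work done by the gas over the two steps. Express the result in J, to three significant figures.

Step 1 (isobaric): W = PΔV = (255 kPa)(59.2 − 25.5 L) = 8594 J.
After step 1: P = 255 kPa, V = 59.2 L, T = 849.7 K.
Step 2 (adiabatic): W = (P₁V₁ − P₂V₂)/(γ−1) = (15096 − 21555)/0.4 = -16148 J.
W_total = 8594 − 16148 = -7554 J.

W_total ≈ -7550 J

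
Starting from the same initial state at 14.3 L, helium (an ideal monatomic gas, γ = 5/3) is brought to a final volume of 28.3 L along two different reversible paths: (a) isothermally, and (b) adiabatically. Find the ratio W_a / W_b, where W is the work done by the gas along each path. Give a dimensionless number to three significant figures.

W_a / W_b ≈ 1.24

Path (a) isothermal: W = P₁V₁ ln(V₂/V₁) → W_a/(P₁V₁) = 0.6826.
Path (b) adiabatic: W = P₁V₁(1 − (V₁/V₂)^(γ−1))/(γ−1) → W_b/(P₁V₁) = 0.5484.
W_a / W_b = 0.6826 / 0.5484 = 1.245.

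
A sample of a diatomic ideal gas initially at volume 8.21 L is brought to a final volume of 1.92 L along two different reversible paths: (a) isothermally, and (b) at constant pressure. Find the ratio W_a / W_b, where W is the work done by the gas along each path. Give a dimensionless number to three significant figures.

W_a / W_b ≈ 1.90

Path (a) isothermal: W = P₁V₁ ln(V₂/V₁) → W_a/(P₁V₁) = -1.453.
Path (b) isobaric: W = P₁(V₂ − V₁) → W_b/(P₁V₁) = -0.7661.
W_a / W_b = -1.453 / -0.7661 = 1.897.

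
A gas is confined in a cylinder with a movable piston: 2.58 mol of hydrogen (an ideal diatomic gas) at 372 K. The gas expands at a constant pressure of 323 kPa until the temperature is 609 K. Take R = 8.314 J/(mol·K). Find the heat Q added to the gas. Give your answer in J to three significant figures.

Q ≈ 17800 J

Isobaric: W = nRΔT = (2.58)(8.314)(237) = 5084 J.
ΔU = nCᵥΔT with Cᵥ = 5R/2: ΔU = (2.58)(20.79)(237) = 12709 J.
Q = ΔU + W = 12709 + 5084 = 17793 J.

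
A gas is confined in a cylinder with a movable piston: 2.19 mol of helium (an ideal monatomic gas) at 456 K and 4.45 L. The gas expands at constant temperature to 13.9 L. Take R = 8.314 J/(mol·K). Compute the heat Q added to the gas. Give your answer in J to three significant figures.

Q ≈ 9460 J

Isothermal ⇒ ΔU = 0, so Q = W = nRT ln(V₂/V₁).
Q = (2.19)(8.314)(456) ln(13.9/4.45) = 8303 × 1.139 = 9457 J.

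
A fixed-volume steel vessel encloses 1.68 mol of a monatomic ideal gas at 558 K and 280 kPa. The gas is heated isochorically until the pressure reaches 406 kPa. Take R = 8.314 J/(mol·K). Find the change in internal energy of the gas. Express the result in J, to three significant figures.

Constant volume ⇒ W = 0, so Q = ΔU = nCᵥΔT with Cᵥ = 3R/2 = 12.47 J/(mol·K).
At constant V, T₂/T₁ = P₂/P₁ ⇒ ΔT = T₁(P₂/P₁ − 1) = 558·(406/280 − 1) = 251.1 K.
ΔU = (1.68)(12.47)(251.1) = 5261 J.

ΔU ≈ 5260 J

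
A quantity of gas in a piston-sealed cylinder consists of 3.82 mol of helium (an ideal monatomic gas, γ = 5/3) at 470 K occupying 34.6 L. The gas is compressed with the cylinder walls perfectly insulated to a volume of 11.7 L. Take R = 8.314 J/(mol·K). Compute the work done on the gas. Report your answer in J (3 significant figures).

W ≈ 23700 J

Adiabatic: TV^(γ−1) = const with γ = 5/3.
T₂ = T₁ (V₁/V₂)^(γ−1) = 470 × (34.6/11.7)^0.667 = 470 × 2.06 = 968.3 K.
W_by = nCᵥ(T₁ − T₂) = (3.82)(12.47)(470 − 968.3) = -23740 J.
Work on gas = −W_by = 23740 J.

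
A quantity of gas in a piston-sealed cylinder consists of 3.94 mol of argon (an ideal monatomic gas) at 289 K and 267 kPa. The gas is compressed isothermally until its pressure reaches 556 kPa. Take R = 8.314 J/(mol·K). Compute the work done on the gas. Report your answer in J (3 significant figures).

W ≈ 6940 J

Isothermal process: W = nRT ln(V₂/V₁) = nRT ln(P₁/P₂).
W = (3.94)(8.314)(289) × ln(267/556)
  = 9467 × ln(0.4802) = 9467 × -0.7335
W_by_gas = -6944 J; work on gas = −W_by = 6944 J.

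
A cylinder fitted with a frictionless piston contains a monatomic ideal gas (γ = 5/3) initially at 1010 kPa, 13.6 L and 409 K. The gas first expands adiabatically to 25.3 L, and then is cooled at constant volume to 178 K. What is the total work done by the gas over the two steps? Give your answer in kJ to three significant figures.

Step 1 (adiabatic): W = (P₁V₁ − P₂V₂)/(γ−1) = (13736 − 9081)/0.667 = 6982 J.
Step 2 (isochoric): W = 0 (constant volume).
W_total = 6982 + 0 = 6982 J.

W_total ≈ 6.98 kJ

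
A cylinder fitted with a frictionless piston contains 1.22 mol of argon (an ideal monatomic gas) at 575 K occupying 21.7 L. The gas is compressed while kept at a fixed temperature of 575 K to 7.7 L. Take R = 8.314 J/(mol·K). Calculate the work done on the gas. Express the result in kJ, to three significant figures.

Isothermal: W = nRT ln(V₂/V₁).
W = (1.22)(8.314)(575) × ln(7.7/21.7)
  = 5832 × -1.036
W_by_gas = -6043 J; work on gas = −W_by = 6043 J.

W ≈ 6.04 kJ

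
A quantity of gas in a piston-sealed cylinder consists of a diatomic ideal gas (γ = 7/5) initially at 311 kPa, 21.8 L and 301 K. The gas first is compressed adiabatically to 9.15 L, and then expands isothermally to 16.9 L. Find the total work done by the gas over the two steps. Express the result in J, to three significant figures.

W_total ≈ -1150 J

Step 1 (adiabatic): W = (P₁V₁ − P₂V₂)/(γ−1) = (6780 − 9595)/0.4 = -7037 J.
After step 1: P = 1049 kPa, V = 9.15 L, T = 426 K.
Step 2 (isothermal): W = P₁V₁ ln(V₂/V₁) = (9595) ln(16.9/9.15) = 5887 J.
W_total = -7037 + 5887 = -1150 J.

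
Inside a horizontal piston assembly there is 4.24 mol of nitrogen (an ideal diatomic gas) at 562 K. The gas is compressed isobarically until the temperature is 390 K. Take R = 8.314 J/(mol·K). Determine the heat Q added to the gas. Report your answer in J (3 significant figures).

Q ≈ -21200 J

Isobaric: W = nRΔT = (4.24)(8.314)(-172) = -6063 J.
ΔU = nCᵥΔT with Cᵥ = 5R/2: ΔU = (4.24)(20.79)(-172) = -15158 J.
Q = ΔU + W = -15158 − 6063 = -21221 J.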